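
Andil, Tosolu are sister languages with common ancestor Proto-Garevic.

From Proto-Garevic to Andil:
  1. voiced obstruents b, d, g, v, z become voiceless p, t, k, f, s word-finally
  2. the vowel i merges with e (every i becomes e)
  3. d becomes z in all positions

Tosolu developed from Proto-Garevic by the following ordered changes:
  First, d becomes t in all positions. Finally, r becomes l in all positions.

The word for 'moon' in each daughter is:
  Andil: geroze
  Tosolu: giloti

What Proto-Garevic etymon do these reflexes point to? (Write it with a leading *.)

*girodi

Position 3: Andil has r, Tosolu has l. Andil preserves r here (none of its changes turn any other segment into r), so the proto-segment is *r.
Position 5: Andil has z, Tosolu has t. Taking the neighbouring segments as reconstructed: Andil z could go back to *d or *z; Tosolu t could go back to *t or *d — the one source consistent with every daughter is *d.
Verify the candidate proto-form against each daughter:
Andil: *girodi > gerode > geroze  (by vowel merger, unconditioned shift)
Tosolu: *girodi
  girodi → giroti   [unconditioned shift]
  giroti → giloti   [unconditioned shift]
  giving Tosolu giloti.
No other proto-form is consistent with every reflex, so the reconstruction is *girodi.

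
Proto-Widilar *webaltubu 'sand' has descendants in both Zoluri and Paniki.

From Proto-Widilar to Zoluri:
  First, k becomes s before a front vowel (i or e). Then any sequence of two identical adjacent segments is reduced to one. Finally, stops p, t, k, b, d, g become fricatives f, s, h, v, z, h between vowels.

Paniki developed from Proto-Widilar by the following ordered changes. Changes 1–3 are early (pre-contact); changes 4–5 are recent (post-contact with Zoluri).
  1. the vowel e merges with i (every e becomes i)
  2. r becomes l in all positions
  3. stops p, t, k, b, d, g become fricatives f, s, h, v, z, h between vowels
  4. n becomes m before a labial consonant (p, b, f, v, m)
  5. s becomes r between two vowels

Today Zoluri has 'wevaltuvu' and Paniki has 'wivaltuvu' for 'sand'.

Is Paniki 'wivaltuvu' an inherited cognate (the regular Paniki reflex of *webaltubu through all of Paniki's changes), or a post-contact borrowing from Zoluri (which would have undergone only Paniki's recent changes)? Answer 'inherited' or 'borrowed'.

If inherited, *webaltubu would pass through all of Paniki's changes:
Paniki: *webaltubu
  webaltubu → wibaltubu   [vowel merger]
  wibaltubu (rule 2 does not apply)
  wibaltubu → wivaltuvu   [intervocalic lenition]
  wivaltuvu (rule 4 does not apply)
  wivaltuvu (rule 5 does not apply)
  giving Paniki wivaltuvu.
If borrowed from Zoluri 'wevaltuvu' after the early changes, it would undergo only the recent ones:
  rule 4 (nasal place assimilation): no change (wevaltuvu)
  rule 5 (rhotacism): no change (wevaltuvu)
  ⇒ as a loan: wevaltuvu
Paniki 'wivaltuvu' matches the inherited outcome exactly, so it is an inherited cognate, not a loan.

inherited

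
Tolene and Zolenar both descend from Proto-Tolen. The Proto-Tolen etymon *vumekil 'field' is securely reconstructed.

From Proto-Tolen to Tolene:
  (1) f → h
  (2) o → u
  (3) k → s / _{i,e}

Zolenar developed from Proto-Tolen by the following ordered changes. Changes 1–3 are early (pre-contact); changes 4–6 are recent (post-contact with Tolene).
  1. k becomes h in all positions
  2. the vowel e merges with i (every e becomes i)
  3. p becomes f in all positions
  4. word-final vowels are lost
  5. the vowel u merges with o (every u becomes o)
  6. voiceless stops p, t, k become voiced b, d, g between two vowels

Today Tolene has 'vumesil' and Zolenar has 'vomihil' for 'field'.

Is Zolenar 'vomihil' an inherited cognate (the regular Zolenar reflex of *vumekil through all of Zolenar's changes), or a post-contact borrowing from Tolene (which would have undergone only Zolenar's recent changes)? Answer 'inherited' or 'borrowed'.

inherited

If inherited, *vumekil would pass through all of Zolenar's changes:
Zolenar: *vumekil
  vumekil → vumehil   [unconditioned shift]
  vumehil → vumihil   [vowel merger]
  vumihil (rule 3 does not apply)
  vumihil (rule 4 does not apply)
  vumihil → vomihil   [vowel merger]
  vomihil (rule 6 does not apply)
  giving Zolenar vomihil.
If borrowed from Tolene 'vumesil' after the early changes, it would undergo only the recent ones:
  rule 4 (apocope): no change (vumesil)
  rule 5 (vowel merger): vumesil → vomesil
  rule 6 (intervocalic voicing): no change (vomesil)
  ⇒ as a loan: vomesil
Zolenar 'vomihil' matches the inherited outcome exactly, so it is an inherited cognate, not a loan.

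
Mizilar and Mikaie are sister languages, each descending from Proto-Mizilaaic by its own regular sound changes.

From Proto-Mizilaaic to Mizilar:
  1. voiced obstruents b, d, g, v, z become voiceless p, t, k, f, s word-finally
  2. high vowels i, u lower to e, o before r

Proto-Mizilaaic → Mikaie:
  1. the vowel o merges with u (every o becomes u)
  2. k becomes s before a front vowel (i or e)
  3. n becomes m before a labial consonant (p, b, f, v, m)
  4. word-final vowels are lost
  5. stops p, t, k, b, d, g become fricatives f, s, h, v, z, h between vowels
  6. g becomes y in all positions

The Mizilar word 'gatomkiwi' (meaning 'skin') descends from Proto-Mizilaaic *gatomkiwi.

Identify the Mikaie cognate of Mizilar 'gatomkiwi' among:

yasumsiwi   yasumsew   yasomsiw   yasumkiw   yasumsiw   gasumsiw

yasumsiw

Mikaie: *gatomkiwi > gatumkiwi > gatumsiwi > gatumsiw > gasumsiw > yasumsiw  (by vowel merger, palatalisation, apocope, intervocalic lenition, unconditioned shift)
Only 'yasumsiw' matches the regular Mikaie development of *gatomkiwi.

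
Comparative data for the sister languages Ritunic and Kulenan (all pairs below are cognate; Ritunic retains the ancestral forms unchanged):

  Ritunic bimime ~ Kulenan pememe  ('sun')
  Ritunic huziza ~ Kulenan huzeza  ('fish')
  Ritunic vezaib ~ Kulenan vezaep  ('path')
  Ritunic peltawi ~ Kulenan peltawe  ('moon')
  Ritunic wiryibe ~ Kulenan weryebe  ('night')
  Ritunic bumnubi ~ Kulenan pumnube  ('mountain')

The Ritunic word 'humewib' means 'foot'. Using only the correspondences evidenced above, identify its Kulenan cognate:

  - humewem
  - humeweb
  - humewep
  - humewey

wiryibe ~ weryebe — Ritunic i corresponds to Kulenan e after a consonant, before a labial obstruent.
vezaib ~ vezaep — Ritunic b corresponds to Kulenan p word-finally.
Applying these to Ritunic 'humewib':
  humewib → humeweb   (i→e after a consonant, before a labial obstruent)
  humeweb → humewep   (b→p word-finally)
So the Kulenan cognate is 'humewep'.

humewep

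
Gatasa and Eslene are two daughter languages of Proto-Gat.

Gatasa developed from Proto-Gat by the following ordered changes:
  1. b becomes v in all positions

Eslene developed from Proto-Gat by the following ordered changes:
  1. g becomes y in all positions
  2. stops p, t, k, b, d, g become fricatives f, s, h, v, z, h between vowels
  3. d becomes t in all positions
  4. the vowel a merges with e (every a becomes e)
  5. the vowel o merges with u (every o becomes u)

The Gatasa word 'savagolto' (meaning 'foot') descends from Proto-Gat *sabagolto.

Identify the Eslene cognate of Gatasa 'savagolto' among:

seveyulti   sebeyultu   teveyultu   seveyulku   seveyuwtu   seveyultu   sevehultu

Eslene: *sabagolto
  sabagolto → sabayolto   [unconditioned shift]
  sabayolto → savayolto   [intervocalic lenition]
  savayolto (rule 3 does not apply)
  savayolto → seveyolto   [vowel merger]
  seveyolto → seveyultu   [vowel merger]
  giving Eslene seveyultu.

seveyultu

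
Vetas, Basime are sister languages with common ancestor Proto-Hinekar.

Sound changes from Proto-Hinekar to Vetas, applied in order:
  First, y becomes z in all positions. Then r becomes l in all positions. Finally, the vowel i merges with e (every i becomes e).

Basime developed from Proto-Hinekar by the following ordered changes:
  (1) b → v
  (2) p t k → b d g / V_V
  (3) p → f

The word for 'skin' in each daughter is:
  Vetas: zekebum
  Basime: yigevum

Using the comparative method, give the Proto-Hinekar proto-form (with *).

Position 3: Vetas has k, Basime has g. Vetas preserves k here (none of its changes turn any other segment into k), so the proto-segment is *k.
Position 2: Vetas has e, Basime has i. Basime preserves i here (none of its changes turn any other segment into i), so the proto-segment is *i.
This points to *yikebum. Verify forward in each daughter:
Vetas: *yikebum
  yikebum → zikebum   [unconditioned shift]
  zikebum (rule 2 does not apply)
  zikebum → zekebum   [vowel merger]
  giving Vetas zekebum.
Basime: start from *yikebum.
  rule 1 (unconditioned shift): yikebum → yikevum
  rule 2 (intervocalic voicing): yikevum → yigevum
  rule 3: no change — yigevum
  ⇒ Basime yigevum
No other proto-form is consistent with every reflex, so the reconstruction is *yikebum.

*yikebum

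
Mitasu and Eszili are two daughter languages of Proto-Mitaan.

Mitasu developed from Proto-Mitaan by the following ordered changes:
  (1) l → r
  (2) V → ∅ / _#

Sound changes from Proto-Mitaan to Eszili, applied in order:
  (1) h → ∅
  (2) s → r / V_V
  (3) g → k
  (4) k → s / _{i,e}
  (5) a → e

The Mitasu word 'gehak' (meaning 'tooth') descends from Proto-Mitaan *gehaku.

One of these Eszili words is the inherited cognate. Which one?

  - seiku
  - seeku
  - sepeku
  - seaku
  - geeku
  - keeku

Eszili: *gehaku > geaku > keaku > seaku > seeku  (by h-loss, unconditioned shift, palatalisation, vowel merger)

seeku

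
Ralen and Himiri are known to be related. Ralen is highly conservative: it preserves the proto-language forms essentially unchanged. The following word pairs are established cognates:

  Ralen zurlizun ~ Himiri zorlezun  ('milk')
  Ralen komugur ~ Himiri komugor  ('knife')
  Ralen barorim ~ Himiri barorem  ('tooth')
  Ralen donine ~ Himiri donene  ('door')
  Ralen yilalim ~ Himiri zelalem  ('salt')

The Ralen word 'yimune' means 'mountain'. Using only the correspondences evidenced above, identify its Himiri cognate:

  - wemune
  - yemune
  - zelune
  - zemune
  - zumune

zemune

yilalim ~ zelalem — Ralen y corresponds to Himiri z word-initially before a front vowel.
barorim ~ barorem, yilalim ~ zelalem — Ralen i corresponds to Himiri e after a consonant, before a nasal.
Applying these to Ralen 'yimune':
  yimune → zimune   (y→z word-initially before a front vowel)
  zimune → zemune   (i→e after a consonant, before a nasal)
So the Himiri cognate is 'zemune'.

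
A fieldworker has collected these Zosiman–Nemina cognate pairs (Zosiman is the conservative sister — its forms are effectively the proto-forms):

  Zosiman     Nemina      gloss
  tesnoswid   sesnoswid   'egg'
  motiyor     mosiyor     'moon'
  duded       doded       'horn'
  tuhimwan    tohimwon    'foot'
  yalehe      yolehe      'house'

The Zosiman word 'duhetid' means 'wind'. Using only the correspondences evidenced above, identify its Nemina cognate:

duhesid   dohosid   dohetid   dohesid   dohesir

dohesid

duded ~ doded, tuhimwan ~ tohimwon — Zosiman u corresponds to Nemina o after a consonant, before a consonant other than r, m, n, p, b, f, v.
motiyor ~ mosiyor — Zosiman t corresponds to Nemina s between vowels (before a front vowel).
Applying these to Zosiman 'duhetid':
  duhetid → dohetid   (u→o after a consonant, before a consonant other than r, m, n, p, b, f, v)
  dohetid → dohesid   (t→s between vowels (before a front vowel))
So the Nemina cognate is 'dohesid'.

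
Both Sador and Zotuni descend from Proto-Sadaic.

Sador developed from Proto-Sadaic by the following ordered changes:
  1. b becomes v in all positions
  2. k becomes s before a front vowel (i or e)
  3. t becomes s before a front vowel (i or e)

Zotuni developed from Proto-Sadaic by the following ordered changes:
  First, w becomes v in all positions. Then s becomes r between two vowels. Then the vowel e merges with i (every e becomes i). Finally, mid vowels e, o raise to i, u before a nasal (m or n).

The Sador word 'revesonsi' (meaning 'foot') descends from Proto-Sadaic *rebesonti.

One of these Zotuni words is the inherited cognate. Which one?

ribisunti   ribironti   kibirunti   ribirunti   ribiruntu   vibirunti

ribirunti

Zotuni: *rebesonti > reberonti > ribironti > ribirunti  (by rhotacism, vowel merger, pre-nasal raising)
Among the options, 'ribirunti' alone shows every Zotuni change applied in order.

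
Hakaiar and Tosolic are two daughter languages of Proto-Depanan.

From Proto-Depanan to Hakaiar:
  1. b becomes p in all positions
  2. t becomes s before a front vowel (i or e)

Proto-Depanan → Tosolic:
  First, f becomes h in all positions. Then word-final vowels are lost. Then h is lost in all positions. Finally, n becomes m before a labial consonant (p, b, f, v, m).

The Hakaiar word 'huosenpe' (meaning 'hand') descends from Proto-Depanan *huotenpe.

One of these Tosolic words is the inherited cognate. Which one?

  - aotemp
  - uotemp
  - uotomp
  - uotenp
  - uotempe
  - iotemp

Tosolic: start from *huotenpe.
  rule 1: no change — huotenpe
  rule 2 (apocope): huotenpe → huotenp
  rule 3 (h-loss): huotenp → uotenp
  rule 4 (nasal place assimilation): uotenp → uotemp
  ⇒ Tosolic uotemp
The other candidates each miss or misapply at least one Tosolic change.

uotemp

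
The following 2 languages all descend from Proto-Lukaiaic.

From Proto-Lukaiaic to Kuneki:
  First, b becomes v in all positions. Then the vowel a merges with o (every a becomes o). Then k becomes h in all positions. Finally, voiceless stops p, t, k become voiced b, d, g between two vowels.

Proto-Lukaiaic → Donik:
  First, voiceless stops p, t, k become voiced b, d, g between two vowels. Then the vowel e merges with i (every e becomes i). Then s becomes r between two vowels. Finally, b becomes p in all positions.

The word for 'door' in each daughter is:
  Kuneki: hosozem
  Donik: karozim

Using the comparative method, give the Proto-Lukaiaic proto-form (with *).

Position 6: Kuneki has e, Donik has i. Kuneki preserves e here (none of its changes turn any other segment into e), so the proto-segment is *e.
Position 1: Kuneki has h, Donik has k. Donik preserves k here (none of its changes turn any other segment into k), so the proto-segment is *k.
Continuing position by position gives *kasozem; check it forward:
Kuneki: *kasozem
  kasozem (rule 1 does not apply)
  kasozem → kosozem   [vowel merger]
  kosozem → hosozem   [unconditioned shift]
  hosozem (rule 4 does not apply)
  giving Kuneki hosozem.
Donik: *kasozem > kasozim > karozim  (by vowel merger, rhotacism)
No other proto-form is consistent with every reflex, so the reconstruction is *kasozem.

*kasozem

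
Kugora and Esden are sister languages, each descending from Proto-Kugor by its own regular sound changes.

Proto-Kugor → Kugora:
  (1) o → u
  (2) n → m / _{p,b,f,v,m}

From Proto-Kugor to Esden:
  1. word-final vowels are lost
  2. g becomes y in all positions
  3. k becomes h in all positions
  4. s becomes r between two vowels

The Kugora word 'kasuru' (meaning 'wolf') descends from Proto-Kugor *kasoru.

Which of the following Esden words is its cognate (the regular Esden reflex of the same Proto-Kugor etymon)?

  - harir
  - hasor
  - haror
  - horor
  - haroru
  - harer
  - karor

haror

Esden: *kasoru > kasor > hasor > haror  (by apocope, unconditioned shift, rhotacism)
Only 'haror' matches the regular Esden development of *kasoru.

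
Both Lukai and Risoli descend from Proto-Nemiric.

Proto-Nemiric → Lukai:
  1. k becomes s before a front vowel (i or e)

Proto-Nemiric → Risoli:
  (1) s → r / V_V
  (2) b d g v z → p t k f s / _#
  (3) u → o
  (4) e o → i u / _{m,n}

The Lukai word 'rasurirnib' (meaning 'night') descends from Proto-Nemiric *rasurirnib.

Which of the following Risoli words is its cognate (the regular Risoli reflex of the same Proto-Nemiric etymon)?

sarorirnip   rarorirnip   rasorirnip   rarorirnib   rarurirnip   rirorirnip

Risoli: start from *rasurirnib.
  rule 1 (rhotacism): rasurirnib → rarurirnib
  rule 2 (final devoicing): rarurirnib → rarurirnip
  rule 3 (vowel merger): rarurirnip → rarorirnip
  rule 4: no change — rarorirnip
  ⇒ Risoli rarorirnip
The other candidates each miss or misapply at least one Risoli change.

rarorirnip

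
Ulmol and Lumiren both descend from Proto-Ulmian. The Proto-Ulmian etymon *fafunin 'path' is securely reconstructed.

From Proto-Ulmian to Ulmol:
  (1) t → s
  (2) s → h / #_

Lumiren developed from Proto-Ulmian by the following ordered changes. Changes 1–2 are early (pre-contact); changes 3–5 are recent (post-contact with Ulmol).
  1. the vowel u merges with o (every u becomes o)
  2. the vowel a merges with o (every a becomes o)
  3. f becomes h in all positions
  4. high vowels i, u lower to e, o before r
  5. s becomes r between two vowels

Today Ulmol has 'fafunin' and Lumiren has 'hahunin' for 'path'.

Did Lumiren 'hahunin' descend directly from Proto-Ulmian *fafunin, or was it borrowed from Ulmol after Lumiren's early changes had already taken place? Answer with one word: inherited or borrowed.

borrowed

If inherited, *fafunin would pass through all of Lumiren's changes:
Lumiren: *fafunin > fafonin > fofonin > hohonin  (by vowel merger, vowel merger, unconditioned shift)
If borrowed from Ulmol 'fafunin' after the early changes, it would undergo only the recent ones:
  rule 3 (unconditioned shift): fafunin → hahunin
  rule 4 (pre-rhotic lowering): no change (hahunin)
  rule 5 (rhotacism): no change (hahunin)
  ⇒ as a loan: hahunin
Lumiren 'hahunin' matches the loan outcome 'hahunin', not the inherited 'hohonin' — it skipped the early Lumiren changes, so it was borrowed from Ulmol.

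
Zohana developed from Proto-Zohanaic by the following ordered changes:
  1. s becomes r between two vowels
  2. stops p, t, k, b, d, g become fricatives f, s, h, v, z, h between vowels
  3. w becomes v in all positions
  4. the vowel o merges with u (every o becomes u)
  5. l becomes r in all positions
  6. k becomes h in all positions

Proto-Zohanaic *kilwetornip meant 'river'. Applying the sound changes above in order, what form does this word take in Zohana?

hirvesurnip

Zohana: *kilwetornip > kilwesornip > kilvesornip > kilvesurnip > kirvesurnip > hirvesurnip  (by intervocalic lenition, unconditioned shift, vowel merger, unconditioned shift, unconditioned shift)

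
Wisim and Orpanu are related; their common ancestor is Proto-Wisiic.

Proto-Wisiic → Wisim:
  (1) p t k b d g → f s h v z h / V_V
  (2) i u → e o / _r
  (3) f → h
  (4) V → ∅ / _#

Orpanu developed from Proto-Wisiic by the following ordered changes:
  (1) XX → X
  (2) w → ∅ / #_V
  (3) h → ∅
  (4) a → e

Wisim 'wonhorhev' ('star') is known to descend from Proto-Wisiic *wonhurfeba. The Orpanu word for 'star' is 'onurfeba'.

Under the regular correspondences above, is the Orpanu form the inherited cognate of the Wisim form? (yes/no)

Derive the expected Orpanu reflex of *wonhurfeba:
Orpanu: start from *wonhurfeba.
  rule 1: no change — wonhurfeba
  rule 2 (glide loss): wonhurfeba → onhurfeba
  rule 3 (h-loss): onhurfeba → onurfeba
  rule 4 (vowel merger): onurfeba → onurfebe
  ⇒ Orpanu onurfebe
The regular Orpanu reflex would be 'onurfebe', but the attested form is 'onurfeba'. The correspondence is irregular, so they are not cognates (the Orpanu form has a different source).

no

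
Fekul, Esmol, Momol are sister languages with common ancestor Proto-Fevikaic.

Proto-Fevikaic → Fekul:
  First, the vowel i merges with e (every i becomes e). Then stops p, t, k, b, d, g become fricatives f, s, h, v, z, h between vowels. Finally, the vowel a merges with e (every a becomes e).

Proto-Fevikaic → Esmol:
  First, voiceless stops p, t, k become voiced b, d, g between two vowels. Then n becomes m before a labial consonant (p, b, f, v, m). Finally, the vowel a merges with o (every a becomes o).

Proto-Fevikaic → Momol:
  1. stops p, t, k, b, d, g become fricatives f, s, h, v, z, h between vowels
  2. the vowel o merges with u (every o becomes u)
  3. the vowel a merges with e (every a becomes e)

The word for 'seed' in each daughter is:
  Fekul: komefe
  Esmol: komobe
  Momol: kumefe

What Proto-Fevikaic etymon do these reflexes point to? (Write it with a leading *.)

Position 5: Fekul has f, Esmol has b, Momol has f. Taking the neighbouring segments as reconstructed: Fekul f could go back to *p or *f; Esmol b could go back to *p or *b; Momol f could go back to *p or *f — the one source consistent with every daughter is *p.
Position 4: Fekul has e, Esmol has o, Momol has e. Taking the neighbouring segments as reconstructed: Fekul e could go back to *a or *e or *i; Esmol o could go back to *a or *o; Momol e could go back to *a or *e — the one source consistent with every daughter is *a.
Position 2: Fekul has o, Esmol has o, Momol has u. Fekul preserves o here (none of its changes turn any other segment into o), so the proto-segment is *o.
This points to *komape. Verify forward in each daughter:
Fekul: *komape > komafe > komefe  (by intervocalic lenition, vowel merger)
Esmol: *komape
  komape → komabe   [intervocalic voicing]
  komabe (rule 2 does not apply)
  komabe → komobe   [vowel merger]
  giving Esmol komobe.
Momol: *komape
  komape → komafe   [intervocalic lenition]
  komafe → kumafe   [vowel merger]
  kumafe → kumefe   [vowel merger]
  giving Momol kumefe.
*komape is the unique common source.

*komape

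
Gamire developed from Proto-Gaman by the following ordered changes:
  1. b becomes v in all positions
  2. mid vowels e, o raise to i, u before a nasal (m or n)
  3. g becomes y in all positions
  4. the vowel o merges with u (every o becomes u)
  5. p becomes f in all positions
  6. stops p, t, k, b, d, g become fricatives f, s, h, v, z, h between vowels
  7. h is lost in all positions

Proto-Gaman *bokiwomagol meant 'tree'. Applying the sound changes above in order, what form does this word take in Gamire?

vuiwumayul

Gamire: *bokiwomagol > vokiwomagol > vokiwumagol > vokiwumayol > vukiwumayul > vuhiwumayul > vuiwumayul  (by unconditioned shift, pre-nasal raising, unconditioned shift, vowel merger, intervocalic lenition, h-loss)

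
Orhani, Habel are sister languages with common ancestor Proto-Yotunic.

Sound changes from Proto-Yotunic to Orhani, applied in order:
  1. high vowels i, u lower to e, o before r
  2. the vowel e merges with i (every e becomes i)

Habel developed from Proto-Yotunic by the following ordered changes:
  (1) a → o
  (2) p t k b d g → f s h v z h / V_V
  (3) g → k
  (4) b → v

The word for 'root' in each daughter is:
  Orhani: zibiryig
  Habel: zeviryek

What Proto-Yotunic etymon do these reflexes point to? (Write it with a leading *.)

Position 2: Orhani has i, Habel has e. Habel preserves e here (none of its changes turn any other segment into e), so the proto-segment is *e.
Position 8: Orhani has g, Habel has k. Orhani preserves g here (none of its changes turn any other segment into g), so the proto-segment is *g.
Position 7: Orhani has i, Habel has e. Habel preserves e here (none of its changes turn any other segment into e), so the proto-segment is *e.
Continuing position by position gives *zebiryeg; check it forward:
Orhani: start from *zebiryeg.
  rule 1 (pre-rhotic lowering): zebiryeg → zeberyeg
  rule 2 (vowel merger): zeberyeg → zibiryig
  ⇒ Orhani zibiryig
Habel: *zebiryeg
  zebiryeg (rule 1 does not apply)
  zebiryeg → zeviryeg   [intervocalic lenition]
  zeviryeg → zeviryek   [unconditioned shift]
  zeviryek (rule 4 does not apply)
  giving Habel zeviryek.
Only *zebiryeg yields all of Orhani zibiryig, Habel zeviryek.

*zebiryeg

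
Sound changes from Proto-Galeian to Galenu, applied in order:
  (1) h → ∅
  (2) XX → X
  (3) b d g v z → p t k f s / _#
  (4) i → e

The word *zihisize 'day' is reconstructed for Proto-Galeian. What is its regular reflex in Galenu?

zeseze

Galenu: *zihisize
  zihisize → ziisize   [h-loss]
  ziisize → zisize   [degemination]
  zisize (rule 3 does not apply)
  zisize → zeseze   [vowel merger]
  giving Galenu zeseze.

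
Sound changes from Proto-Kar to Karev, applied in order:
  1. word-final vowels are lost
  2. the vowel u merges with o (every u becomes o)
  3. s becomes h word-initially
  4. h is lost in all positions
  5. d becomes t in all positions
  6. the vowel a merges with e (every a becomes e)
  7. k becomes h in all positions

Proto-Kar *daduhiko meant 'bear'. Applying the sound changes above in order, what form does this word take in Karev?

Karev: *daduhiko
  daduhiko → daduhik   [apocope]
  daduhik → dadohik   [vowel merger]
  dadohik (rule 3 does not apply)
  dadohik → dadoik   [h-loss]
  dadoik → tatoik   [unconditioned shift]
  tatoik → tetoik   [vowel merger]
  tetoik → tetoih   [unconditioned shift]
  giving Karev tetoih.

tetoih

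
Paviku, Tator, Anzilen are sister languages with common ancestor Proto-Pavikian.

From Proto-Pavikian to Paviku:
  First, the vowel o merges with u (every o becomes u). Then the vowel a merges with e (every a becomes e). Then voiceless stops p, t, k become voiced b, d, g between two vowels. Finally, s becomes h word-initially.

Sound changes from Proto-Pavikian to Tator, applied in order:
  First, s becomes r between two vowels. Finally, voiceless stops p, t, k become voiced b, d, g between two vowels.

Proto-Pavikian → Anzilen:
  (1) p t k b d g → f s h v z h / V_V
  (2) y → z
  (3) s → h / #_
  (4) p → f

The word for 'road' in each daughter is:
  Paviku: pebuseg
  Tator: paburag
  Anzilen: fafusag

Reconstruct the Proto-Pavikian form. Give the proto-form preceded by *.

Position 3: Paviku has b, Tator has b, Anzilen has f. Taking the neighbouring segments as reconstructed: Paviku b could go back to *p or *b; Tator b could go back to *p or *b; Anzilen f could go back to *p or *f — the one source consistent with every daughter is *p.
Position 1: Paviku has p, Tator has p, Anzilen has f. Paviku preserves p here (none of its changes turn any other segment into p), so the proto-segment is *p.
This points to *papusag. Verify forward in each daughter:
Paviku: start from *papusag.
  rule 1: no change — papusag
  rule 2 (vowel merger): papusag → pepuseg
  rule 3 (intervocalic voicing): pepuseg → pebuseg
  rule 4: no change — pebuseg
  ⇒ Paviku pebuseg
Tator: *papusag
  papusag → papurag   [rhotacism]
  papurag → paburag   [intervocalic voicing]
  giving Tator paburag.
Anzilen: *papusag
  papusag → pafusag   [intervocalic lenition]
  pafusag (rule 2 does not apply)
  pafusag (rule 3 does not apply)
  pafusag → fafusag   [unconditioned shift]
  giving Anzilen fafusag.
Only *papusag yields all of Paviku pebuseg, Tator paburag, Anzilen fafusag.

*papusag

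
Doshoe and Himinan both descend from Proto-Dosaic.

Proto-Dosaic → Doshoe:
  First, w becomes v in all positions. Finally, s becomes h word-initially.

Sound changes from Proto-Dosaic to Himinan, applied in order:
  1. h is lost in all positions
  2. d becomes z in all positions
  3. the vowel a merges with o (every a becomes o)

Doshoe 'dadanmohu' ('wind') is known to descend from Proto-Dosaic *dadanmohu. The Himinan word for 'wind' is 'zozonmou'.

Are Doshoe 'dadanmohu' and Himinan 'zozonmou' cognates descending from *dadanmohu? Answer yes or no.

yes

Derive the expected Himinan reflex of *dadanmohu:
Himinan: *dadanmohu > dadanmou > zazanmou > zozonmou  (by h-loss, unconditioned shift, vowel merger)
Himinan 'zozonmou' matches the regular reflex exactly, so the pair is cognate.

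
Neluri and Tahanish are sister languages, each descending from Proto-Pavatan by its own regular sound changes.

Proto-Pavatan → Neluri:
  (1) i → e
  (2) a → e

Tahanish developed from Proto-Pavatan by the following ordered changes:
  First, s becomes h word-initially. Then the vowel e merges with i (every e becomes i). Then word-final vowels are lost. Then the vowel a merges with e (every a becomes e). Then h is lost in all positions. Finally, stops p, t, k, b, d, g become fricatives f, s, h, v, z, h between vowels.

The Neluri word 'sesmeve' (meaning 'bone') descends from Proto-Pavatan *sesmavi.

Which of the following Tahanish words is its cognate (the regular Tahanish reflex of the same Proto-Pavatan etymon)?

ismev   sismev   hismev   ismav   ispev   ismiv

ismev

Tahanish: *sesmavi > hesmavi > hismavi > hismav > hismev > ismev  (by debuccalisation, vowel merger, apocope, vowel merger, h-loss)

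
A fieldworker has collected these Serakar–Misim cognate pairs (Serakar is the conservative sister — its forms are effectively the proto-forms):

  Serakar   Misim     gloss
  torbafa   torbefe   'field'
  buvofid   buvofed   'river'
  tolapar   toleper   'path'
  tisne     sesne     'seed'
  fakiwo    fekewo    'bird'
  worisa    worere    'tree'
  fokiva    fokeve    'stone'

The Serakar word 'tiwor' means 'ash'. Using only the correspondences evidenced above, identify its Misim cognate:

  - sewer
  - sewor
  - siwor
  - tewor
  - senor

tisne ~ sesne — Serakar t corresponds to Misim s word-initially before a front vowel.
buvofid ~ buvofed, tisne ~ sesne — Serakar i corresponds to Misim e after a consonant, before a consonant other than r, m, n, p, b, f, v.
Applying these to Serakar 'tiwor':
  tiwor → siwor   (t→s word-initially before a front vowel)
  siwor → sewor   (i→e after a consonant, before a consonant other than r, m, n, p, b, f, v)
So the Misim cognate is 'sewor'.

sewor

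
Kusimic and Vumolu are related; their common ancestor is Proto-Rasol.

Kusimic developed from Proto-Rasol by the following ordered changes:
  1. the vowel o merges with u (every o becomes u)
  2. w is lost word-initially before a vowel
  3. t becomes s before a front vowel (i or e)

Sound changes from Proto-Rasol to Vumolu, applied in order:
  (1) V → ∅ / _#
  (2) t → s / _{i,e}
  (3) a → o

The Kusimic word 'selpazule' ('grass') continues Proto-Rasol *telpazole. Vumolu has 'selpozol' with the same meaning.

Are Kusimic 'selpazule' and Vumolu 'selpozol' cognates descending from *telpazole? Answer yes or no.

yes

Derive the expected Vumolu reflex of *telpazole:
Vumolu: start from *telpazole.
  rule 1 (apocope): telpazole → telpazol
  rule 2 (palatalisation): telpazol → selpazol
  rule 3 (vowel merger): selpazol → selpozol
  ⇒ Vumolu selpozol
Vumolu 'selpozol' matches the regular reflex exactly, so the pair is cognate.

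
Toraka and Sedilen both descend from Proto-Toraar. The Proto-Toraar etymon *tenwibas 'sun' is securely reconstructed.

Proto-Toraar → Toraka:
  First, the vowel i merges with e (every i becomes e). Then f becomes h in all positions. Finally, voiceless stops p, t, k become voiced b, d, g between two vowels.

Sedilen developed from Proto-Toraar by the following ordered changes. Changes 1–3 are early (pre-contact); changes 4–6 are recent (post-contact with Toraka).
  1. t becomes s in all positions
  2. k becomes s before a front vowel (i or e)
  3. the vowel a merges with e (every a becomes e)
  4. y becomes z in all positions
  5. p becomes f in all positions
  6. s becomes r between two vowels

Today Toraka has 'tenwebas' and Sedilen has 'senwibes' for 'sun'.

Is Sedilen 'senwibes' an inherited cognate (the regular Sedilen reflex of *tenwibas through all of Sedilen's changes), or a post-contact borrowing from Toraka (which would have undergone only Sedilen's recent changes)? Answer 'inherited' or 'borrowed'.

inherited

If inherited, *tenwibas would pass through all of Sedilen's changes:
Sedilen: *tenwibas > senwibas > senwibes  (by unconditioned shift, vowel merger)
If borrowed from Toraka 'tenwebas' after the early changes, it would undergo only the recent ones:
  rule 4 (unconditioned shift): no change (tenwebas)
  rule 5 (unconditioned shift): no change (tenwebas)
  rule 6 (rhotacism): no change (tenwebas)
  ⇒ as a loan: tenwebas
Sedilen 'senwibes' matches the inherited outcome exactly, so it is an inherited cognate, not a loan.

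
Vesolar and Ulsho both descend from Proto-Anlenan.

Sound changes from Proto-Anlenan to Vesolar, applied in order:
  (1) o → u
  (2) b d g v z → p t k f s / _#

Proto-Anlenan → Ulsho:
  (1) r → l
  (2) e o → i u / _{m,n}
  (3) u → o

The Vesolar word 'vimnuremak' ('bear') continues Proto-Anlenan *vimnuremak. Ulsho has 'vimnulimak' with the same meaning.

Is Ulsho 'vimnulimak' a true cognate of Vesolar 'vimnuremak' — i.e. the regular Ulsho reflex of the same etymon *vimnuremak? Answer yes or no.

no

Derive the expected Ulsho reflex of *vimnuremak:
Ulsho: start from *vimnuremak.
  rule 1 (unconditioned shift): vimnuremak → vimnulemak
  rule 2 (pre-nasal raising): vimnulemak → vimnulimak
  rule 3 (vowel merger): vimnulimak → vimnolimak
  ⇒ Ulsho vimnolimak
The regular Ulsho reflex would be 'vimnolimak', but the attested form is 'vimnulimak'. The correspondence is irregular, so they are not cognates (the Ulsho form has a different source).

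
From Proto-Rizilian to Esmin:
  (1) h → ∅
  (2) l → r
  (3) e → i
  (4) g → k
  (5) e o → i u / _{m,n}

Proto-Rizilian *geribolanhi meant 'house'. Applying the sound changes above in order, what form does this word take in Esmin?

Esmin: *geribolanhi > geribolani > geriborani > giriborani > kiriborani  (by h-loss, unconditioned shift, vowel merger, unconditioned shift)

kiriborani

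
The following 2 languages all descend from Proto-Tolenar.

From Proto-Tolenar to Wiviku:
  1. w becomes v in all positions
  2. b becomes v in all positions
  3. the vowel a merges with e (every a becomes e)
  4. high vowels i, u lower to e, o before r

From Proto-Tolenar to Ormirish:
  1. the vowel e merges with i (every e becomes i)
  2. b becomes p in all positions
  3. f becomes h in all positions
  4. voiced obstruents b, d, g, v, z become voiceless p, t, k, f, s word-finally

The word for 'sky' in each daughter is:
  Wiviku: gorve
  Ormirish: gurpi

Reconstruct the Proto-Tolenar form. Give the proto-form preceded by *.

Position 2: Wiviku has o, Ormirish has u. Ormirish preserves u here (none of its changes turn any other segment into u), so the proto-segment is *u.
Position 4: Wiviku has v, Ormirish has p. Taking the neighbouring segments as reconstructed: Wiviku v could go back to *b or *v or *w; Ormirish p could go back to *p or *b — the one source consistent with every daughter is *b.
Position 5: Wiviku has e, Ormirish has i. Taking the neighbouring segments as reconstructed: Wiviku e could go back to *a or *e; Ormirish i could go back to *e or *i — the one source consistent with every daughter is *e.
The remaining positions agree across the daughters. Check the candidate against every language:
Wiviku: *gurbe > gurve > gorve  (by unconditioned shift, pre-rhotic lowering)
Ormirish: start from *gurbe.
  rule 1 (vowel merger): gurbe → gurbi
  rule 2 (unconditioned shift): gurbi → gurpi
  rule 3: no change — gurpi
  rule 4: no change — gurpi
  ⇒ Ormirish gurpi
*gurbe is the unique common source.

*gurbe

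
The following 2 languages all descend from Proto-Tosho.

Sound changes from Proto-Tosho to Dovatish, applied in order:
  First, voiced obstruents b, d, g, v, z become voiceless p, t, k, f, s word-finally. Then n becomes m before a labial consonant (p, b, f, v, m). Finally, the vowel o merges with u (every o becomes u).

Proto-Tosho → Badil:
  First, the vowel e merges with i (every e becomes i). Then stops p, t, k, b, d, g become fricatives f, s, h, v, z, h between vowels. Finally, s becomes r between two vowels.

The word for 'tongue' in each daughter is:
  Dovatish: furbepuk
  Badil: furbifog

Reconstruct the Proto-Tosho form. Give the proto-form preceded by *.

*furbepog

Position 5: Dovatish has e, Badil has i. Dovatish preserves e here (none of its changes turn any other segment into e), so the proto-segment is *e.
Position 8: Dovatish has k, Badil has g. Badil preserves g here (none of its changes turn any other segment into g), so the proto-segment is *g.
Continuing position by position gives *furbepog; check it forward:
Dovatish: *furbepog > furbepok > furbepuk  (by final devoicing, vowel merger)
Badil: *furbepog
  furbepog → furbipog   [vowel merger]
  furbipog → furbifog   [intervocalic lenition]
  furbifog (rule 3 does not apply)
  giving Badil furbifog.
No other proto-form is consistent with every reflex, so the reconstruction is *furbepog.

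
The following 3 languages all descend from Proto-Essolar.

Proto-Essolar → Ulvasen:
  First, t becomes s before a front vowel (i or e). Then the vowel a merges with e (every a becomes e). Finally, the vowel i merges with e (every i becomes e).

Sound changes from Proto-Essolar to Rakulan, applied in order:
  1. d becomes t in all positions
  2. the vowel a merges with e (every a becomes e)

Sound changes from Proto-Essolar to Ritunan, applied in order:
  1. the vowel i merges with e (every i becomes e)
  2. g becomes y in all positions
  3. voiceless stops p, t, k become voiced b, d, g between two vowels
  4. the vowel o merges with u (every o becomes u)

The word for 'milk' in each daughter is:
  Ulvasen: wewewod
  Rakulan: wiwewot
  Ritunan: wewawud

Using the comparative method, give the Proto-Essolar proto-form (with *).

Position 4: Ulvasen has e, Rakulan has e, Ritunan has a. Ritunan preserves a here (none of its changes turn any other segment into a), so the proto-segment is *a.
Position 2: Ulvasen has e, Rakulan has i, Ritunan has e. Rakulan preserves i here (none of its changes turn any other segment into i), so the proto-segment is *i.
This points to *wiwawod. Verify forward in each daughter:
Ulvasen: *wiwawod > wiwewod > wewewod  (by vowel merger, vowel merger)
Rakulan: start from *wiwawod.
  rule 1 (unconditioned shift): wiwawod → wiwawot
  rule 2 (vowel merger): wiwawot → wiwewot
  ⇒ Rakulan wiwewot
Ritunan: *wiwawod > wewawod > wewawud  (by vowel merger, vowel merger)
Only *wiwawod yields all of Ulvasen wewewod, Rakulan wiwewot, Ritunan wewawud.

*wiwawod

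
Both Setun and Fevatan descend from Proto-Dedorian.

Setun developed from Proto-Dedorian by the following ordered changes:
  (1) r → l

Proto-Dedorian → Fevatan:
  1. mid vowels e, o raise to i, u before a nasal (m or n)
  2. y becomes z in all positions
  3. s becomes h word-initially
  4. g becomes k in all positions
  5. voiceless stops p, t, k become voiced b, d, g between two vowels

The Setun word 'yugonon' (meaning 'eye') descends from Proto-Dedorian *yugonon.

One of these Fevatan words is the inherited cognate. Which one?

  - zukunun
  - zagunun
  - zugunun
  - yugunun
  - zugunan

zugunun

Fevatan: *yugonon
  yugonon → yugunun   [pre-nasal raising]
  yugunun → zugunun   [unconditioned shift]
  zugunun (rule 3 does not apply)
  zugunun → zukunun   [unconditioned shift]
  zukunun → zugunun   [intervocalic voicing]
  giving Fevatan zugunun.
The other candidates each miss or misapply at least one Fevatan change.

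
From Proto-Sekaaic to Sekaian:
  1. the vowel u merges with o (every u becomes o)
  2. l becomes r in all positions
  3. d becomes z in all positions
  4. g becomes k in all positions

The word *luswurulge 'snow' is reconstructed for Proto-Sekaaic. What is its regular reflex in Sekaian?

roswororke

Sekaian: start from *luswurulge.
  rule 1 (vowel merger): luswurulge → losworolge
  rule 2 (unconditioned shift): losworolge → roswororge
  rule 3: no change — roswororge
  rule 4 (unconditioned shift): roswororge → roswororke
  ⇒ Sekaian roswororke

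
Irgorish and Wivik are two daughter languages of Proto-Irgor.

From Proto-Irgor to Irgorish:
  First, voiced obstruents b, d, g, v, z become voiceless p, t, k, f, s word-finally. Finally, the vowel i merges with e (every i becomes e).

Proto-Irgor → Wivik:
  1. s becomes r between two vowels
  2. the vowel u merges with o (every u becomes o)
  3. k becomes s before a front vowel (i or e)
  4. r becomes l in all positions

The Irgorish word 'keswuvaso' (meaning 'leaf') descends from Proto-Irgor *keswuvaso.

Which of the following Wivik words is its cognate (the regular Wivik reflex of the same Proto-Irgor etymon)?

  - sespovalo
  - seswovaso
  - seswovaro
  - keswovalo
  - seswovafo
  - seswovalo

Wivik: *keswuvaso > keswuvaro > keswovaro > seswovaro > seswovalo  (by rhotacism, vowel merger, palatalisation, unconditioned shift)
The other candidates each miss or misapply at least one Wivik change.

seswovalo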